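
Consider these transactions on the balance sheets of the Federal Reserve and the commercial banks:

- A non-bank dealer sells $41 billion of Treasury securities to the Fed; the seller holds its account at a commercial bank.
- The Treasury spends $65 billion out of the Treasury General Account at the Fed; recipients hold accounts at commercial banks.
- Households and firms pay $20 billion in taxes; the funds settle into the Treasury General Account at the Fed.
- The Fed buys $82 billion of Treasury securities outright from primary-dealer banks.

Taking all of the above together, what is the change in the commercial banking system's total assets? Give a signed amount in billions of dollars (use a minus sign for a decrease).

+$86 billion

Fed balance sheet:
  Assets:      Securities +$123B
  Liabilities: Bank reserves +$168B, Government deposits −$45B
Commercial banking system:
  Assets:      Reserves at CB +$168B, Securities −$82B
  Liabilities: Checkable deposits +$86B
Change in total bank assets = +$86 billion.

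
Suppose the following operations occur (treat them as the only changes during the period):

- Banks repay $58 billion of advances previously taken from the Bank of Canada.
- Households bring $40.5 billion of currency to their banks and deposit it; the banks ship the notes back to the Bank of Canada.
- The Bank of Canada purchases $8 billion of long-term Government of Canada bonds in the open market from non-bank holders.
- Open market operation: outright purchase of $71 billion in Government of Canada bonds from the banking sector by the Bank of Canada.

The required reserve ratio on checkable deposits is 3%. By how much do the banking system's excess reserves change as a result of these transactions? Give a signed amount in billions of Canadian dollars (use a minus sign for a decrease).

+$60.045 billion

Discount-window repayment $58 billion: reserves −$58B, deposits 0.
Currency deposit $40.5 billion: reserves +$40.5B, deposits +$40.5B.
Asset purchase (from non-banks) $8 billion: reserves +$8B, deposits +$8B.
OMO purchase (from banks) $71 billion: reserves +$71B, deposits 0.
Totals: Δreserves = +$61.5B, Δdeposits = +$48.5B.
Δrequired reserves = 3% × +$48.5B = +$1.455B.
Δexcess reserves = Δreserves − Δrequired = +$61.5B − (+$1.455B) = +$60.045 billion.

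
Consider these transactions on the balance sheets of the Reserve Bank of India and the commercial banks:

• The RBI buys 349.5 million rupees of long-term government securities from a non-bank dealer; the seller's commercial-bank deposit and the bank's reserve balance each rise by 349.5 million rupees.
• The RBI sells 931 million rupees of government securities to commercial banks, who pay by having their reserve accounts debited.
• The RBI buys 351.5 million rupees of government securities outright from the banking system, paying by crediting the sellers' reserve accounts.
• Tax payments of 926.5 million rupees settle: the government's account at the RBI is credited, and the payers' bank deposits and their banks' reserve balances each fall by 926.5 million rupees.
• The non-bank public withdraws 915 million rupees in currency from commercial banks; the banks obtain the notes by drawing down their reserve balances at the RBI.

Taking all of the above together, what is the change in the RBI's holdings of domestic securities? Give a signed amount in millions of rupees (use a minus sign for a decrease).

-230 million

RBI balance sheet:
  Assets:      Securities −230M
  Liabilities: Bank reserves −2071.5M, Currency in circulation +915M, Government deposits +926.5M
So the change in the RBI's holdings of domestic securities is -230 million.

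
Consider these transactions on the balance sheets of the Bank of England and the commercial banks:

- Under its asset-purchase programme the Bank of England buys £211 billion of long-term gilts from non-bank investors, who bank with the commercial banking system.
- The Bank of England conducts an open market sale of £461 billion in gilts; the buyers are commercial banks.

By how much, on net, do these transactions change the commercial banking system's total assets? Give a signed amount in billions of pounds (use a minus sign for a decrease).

+£211 billion

Asset purchase (from non-banks) £211 billion: bank balance sheets expand → +£211B.
OMO sale (to banks) £461 billion: just an asset swap on bank balance sheets → 0.
Net: 211 + 0 = +£211 billion.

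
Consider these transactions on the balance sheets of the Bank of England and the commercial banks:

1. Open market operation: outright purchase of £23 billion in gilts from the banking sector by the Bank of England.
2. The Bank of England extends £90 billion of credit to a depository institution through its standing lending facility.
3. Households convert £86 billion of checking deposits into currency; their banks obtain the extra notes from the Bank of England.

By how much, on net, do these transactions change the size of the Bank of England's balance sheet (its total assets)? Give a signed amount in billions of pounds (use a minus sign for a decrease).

+£113 billion

Bank of England balance sheet:
  Assets:      Securities +£23B, Loans to banks +£90B
  Liabilities: Bank reserves +£27B, Currency in circulation +£86B
Change in total Bank of England assets = +£113 billion.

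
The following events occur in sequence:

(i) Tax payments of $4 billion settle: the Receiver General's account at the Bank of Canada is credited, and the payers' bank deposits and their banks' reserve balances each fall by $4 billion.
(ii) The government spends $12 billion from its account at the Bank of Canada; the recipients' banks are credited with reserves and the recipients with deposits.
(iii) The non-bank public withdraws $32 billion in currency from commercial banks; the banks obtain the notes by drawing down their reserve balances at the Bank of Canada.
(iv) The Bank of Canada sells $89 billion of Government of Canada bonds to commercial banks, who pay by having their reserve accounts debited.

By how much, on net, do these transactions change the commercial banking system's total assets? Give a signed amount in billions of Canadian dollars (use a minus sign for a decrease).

-$24 billion

Government account inflow $4 billion: bank balance sheets shrink → −$4B.
Government spending $12 billion: bank balance sheets expand → +$12B.
Currency withdrawal $32 billion: bank balance sheets shrink → −$32B.
OMO sale (to banks) $89 billion: just an asset swap on bank balance sheets → 0.
Net: −4 + 12 − 32 + 0 = -$24 billion.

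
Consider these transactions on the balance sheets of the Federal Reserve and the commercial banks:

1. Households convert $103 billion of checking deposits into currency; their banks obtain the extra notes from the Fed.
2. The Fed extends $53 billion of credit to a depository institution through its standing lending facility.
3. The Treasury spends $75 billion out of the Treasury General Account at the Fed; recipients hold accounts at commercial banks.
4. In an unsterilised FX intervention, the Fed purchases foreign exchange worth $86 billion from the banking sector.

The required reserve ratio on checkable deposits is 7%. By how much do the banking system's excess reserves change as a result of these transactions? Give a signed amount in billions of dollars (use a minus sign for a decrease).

+$112.96 billion

Currency withdrawal $103 billion: reserves −$103B, deposits −$103B.
Discount-window loan $53 billion: reserves +$53B, deposits 0.
Government spending $75 billion: reserves +$75B, deposits +$75B.
FX purchase $86 billion: reserves +$86B, deposits 0.
Totals: Δreserves = +$111B, Δdeposits = −$28B.
Δrequired reserves = 7% × −$28B = −$1.96B.
Δexcess reserves = Δreserves − Δrequired = +$111B − (−$1.96B) = +$112.96 billion.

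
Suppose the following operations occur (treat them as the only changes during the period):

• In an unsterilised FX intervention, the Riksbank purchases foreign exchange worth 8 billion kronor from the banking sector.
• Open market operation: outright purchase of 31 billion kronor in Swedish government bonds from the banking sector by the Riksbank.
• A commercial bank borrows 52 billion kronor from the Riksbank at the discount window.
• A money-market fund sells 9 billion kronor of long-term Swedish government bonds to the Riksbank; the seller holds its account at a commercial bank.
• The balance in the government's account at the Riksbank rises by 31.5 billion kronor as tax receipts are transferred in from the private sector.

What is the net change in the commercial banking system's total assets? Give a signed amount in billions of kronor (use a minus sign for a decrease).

Riksbank balance sheet:
  Assets:      Securities +40B, Loans to banks +52B, Foreign assets +8B
  Liabilities: Bank reserves +68.5B, Government deposits +31.5B
Commercial banking system:
  Assets:      Reserves at CB +68.5B, Securities −31B, Foreign assets −8B
  Liabilities: Checkable deposits −22.5B, Borrowings from CB +52B
Change in total bank assets = +29.5 billion.

+29.5 billion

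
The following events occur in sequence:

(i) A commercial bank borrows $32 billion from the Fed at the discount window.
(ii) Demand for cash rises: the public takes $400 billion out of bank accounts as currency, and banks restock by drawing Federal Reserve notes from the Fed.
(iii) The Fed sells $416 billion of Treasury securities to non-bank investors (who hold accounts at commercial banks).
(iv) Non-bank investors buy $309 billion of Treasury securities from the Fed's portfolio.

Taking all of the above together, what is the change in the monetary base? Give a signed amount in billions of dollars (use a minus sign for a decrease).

-$693 billion

Fed balance sheet:
  Assets:      Securities −$725B, Loans to banks +$32B
  Liabilities: Bank reserves −$1093B, Currency in circulation +$400B
Commercial banking system:
  Assets:      Reserves at CB −$1093B
  Liabilities: Checkable deposits −$1125B, Borrowings from CB +$32B
Monetary base = currency + reserves: +$400B + (−$1093B) = -$693 billion.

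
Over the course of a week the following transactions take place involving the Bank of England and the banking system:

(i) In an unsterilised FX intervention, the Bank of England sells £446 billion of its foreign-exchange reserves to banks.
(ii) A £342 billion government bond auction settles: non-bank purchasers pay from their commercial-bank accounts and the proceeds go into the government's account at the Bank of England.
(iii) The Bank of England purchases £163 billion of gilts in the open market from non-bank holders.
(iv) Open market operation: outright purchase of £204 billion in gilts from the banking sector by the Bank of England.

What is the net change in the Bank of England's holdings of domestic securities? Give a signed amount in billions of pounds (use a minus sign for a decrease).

Bank of England balance sheet:
  Assets:      Securities +£367B, Foreign assets −£446B
  Liabilities: Bank reserves −£421B, Government deposits +£342B
So the change in the Bank of England's holdings of domestic securities is +£367 billion.

+£367 billion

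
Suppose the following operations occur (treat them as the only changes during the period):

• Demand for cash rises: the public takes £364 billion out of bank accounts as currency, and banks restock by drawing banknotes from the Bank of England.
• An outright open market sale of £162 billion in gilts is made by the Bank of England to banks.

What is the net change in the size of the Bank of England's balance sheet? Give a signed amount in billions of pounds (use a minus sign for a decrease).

-£162 billion

Currency withdrawal £364 billion: only the composition of liabilities changes → 0.
OMO sale (to banks) £162 billion: a Bank of England asset is shed → −£162B.
Net: 0 − 162 = -£162 billion.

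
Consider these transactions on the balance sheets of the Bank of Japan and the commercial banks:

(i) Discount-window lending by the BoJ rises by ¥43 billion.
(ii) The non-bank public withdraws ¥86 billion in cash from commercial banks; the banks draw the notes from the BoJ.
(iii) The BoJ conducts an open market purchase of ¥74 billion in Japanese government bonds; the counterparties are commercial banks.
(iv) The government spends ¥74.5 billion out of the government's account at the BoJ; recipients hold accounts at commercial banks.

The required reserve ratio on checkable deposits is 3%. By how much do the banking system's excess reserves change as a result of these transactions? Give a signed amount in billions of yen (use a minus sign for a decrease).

+¥105.845 billion

Discount-window loan ¥43 billion: reserves +¥43B, deposits 0.
Currency withdrawal ¥86 billion: reserves −¥86B, deposits −¥86B.
OMO purchase (from banks) ¥74 billion: reserves +¥74B, deposits 0.
Government spending ¥74.5 billion: reserves +¥74.5B, deposits +¥74.5B.
Totals: Δreserves = +¥105.5B, Δdeposits = −¥11.5B.
Δrequired reserves = 3% × −¥11.5B = −¥0.345B.
Δexcess reserves = Δreserves − Δrequired = +¥105.5B − (−¥0.345B) = +¥105.845 billion.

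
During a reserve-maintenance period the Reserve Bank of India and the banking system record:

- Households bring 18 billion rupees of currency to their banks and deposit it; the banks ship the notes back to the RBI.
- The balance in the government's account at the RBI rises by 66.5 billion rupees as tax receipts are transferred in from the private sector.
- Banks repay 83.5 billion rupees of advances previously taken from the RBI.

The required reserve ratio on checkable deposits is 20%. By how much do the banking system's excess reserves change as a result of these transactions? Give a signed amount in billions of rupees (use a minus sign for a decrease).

Currency deposit 18 billion rupees: reserves +18B, deposits +18B.
Government account inflow 66.5 billion rupees: reserves −66.5B, deposits −66.5B.
Discount-window repayment 83.5 billion rupees: reserves −83.5B, deposits 0.
Totals: Δreserves = −132B, Δdeposits = −48.5B.
Δrequired reserves = 20% × −48.5B = −9.7B.
Δexcess reserves = Δreserves − Δrequired = −132B − (−9.7B) = -122.3 billion.

-122.3 billion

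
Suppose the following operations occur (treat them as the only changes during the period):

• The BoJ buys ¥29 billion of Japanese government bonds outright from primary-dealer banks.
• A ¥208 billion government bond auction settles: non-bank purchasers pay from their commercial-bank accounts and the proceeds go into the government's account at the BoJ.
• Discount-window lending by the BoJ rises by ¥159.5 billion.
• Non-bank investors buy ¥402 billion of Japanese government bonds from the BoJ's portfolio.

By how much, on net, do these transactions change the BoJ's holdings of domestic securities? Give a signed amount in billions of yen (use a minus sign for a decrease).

OMO purchase (from banks) ¥29 billion: securities added to the BoJ's portfolio → +¥29B.
Government account inflow ¥208 billion: the BoJ's securities portfolio is untouched → 0.
Discount-window loan ¥159.5 billion: the BoJ's securities portfolio is untouched → 0.
Asset sale (to non-banks) ¥402 billion: securities removed from the BoJ's portfolio → −¥402B.
Net: 29 + 0 + 0 − 402 = -¥373 billion.

-¥373 billion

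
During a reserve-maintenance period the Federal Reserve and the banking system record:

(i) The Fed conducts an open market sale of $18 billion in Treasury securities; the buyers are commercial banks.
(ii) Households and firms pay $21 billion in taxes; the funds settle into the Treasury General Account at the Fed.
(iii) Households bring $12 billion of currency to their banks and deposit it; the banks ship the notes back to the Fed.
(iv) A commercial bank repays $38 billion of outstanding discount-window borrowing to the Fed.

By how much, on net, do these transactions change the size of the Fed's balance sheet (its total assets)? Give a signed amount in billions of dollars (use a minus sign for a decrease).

OMO sale (to banks) $18 billion: a Fed asset is shed → −$18B.
Government account inflow $21 billion: only the composition of liabilities changes → 0.
Currency deposit $12 billion: only the composition of liabilities changes → 0.
Discount-window repayment $38 billion: a Fed asset is shed → −$38B.
Net: −18 + 0 + 0 − 38 = -$56 billion.

-$56 billion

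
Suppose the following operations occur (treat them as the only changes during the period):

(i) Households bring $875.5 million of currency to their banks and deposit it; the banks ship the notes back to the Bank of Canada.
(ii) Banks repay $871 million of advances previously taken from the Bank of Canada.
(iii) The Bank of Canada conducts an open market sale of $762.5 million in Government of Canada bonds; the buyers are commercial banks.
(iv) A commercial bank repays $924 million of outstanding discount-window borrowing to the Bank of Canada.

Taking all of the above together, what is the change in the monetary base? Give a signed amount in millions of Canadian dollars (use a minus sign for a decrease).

-$2557.5 million

Bank of Canada balance sheet:
  Assets:      Securities −$762.5M, Loans to banks −$1795M
  Liabilities: Bank reserves −$1682M, Currency in circulation −$875.5M
Commercial banking system:
  Assets:      Reserves at CB −$1682M, Securities +$762.5M
  Liabilities: Checkable deposits +$875.5M, Borrowings from CB −$1795M
Monetary base = currency + reserves: −$875.5M + (−$1682M) = -$2557.5 million.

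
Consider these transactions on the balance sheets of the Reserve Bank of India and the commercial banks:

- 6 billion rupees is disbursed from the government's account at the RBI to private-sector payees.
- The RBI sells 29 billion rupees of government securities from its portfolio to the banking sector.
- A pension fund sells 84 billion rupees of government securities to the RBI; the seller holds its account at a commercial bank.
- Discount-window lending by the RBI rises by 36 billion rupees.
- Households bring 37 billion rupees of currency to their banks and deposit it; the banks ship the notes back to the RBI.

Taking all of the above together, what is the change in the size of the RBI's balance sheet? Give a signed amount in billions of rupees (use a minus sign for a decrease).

+91 billion

Government spending 6 billion rupees: only the composition of liabilities changes → 0.
OMO sale (to banks) 29 billion rupees: an RBI asset is shed → −29B.
Asset purchase (from non-banks) 84 billion rupees: an RBI asset is acquired → +84B.
Discount-window loan 36 billion rupees: an RBI asset is acquired → +36B.
Currency deposit 37 billion rupees: only the composition of liabilities changes → 0.
Net: 0 − 29 + 84 + 36 + 0 = +91 billion.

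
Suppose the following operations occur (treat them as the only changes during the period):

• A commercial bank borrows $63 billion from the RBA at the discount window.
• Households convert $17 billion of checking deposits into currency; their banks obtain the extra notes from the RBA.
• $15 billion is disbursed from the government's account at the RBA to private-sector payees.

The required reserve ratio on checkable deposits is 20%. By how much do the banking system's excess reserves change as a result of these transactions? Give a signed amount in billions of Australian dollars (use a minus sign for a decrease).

+$61.4 billion

Discount-window loan $63 billion: reserves +$63B, deposits 0.
Currency withdrawal $17 billion: reserves −$17B, deposits −$17B.
Government spending $15 billion: reserves +$15B, deposits +$15B.
Totals: Δreserves = +$61B, Δdeposits = −$2B.
Δrequired reserves = 20% × −$2B = −$0.4B.
Δexcess reserves = Δreserves − Δrequired = +$61B − (−$0.4B) = +$61.4 billion.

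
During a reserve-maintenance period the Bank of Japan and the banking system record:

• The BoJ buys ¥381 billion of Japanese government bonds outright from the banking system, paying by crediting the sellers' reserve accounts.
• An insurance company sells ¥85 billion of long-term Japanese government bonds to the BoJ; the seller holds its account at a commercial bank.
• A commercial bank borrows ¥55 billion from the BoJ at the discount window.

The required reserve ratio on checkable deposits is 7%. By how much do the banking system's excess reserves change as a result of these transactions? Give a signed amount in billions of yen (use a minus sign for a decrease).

+¥515.05 billion

OMO purchase (from banks) ¥381 billion: reserves +¥381B, deposits 0.
Asset purchase (from non-banks) ¥85 billion: reserves +¥85B, deposits +¥85B.
Discount-window loan ¥55 billion: reserves +¥55B, deposits 0.
Totals: Δreserves = +¥521B, Δdeposits = +¥85B.
Δrequired reserves = 7% × +¥85B = +¥5.95B.
Δexcess reserves = Δreserves − Δrequired = +¥521B − (+¥5.95B) = +¥515.05 billion.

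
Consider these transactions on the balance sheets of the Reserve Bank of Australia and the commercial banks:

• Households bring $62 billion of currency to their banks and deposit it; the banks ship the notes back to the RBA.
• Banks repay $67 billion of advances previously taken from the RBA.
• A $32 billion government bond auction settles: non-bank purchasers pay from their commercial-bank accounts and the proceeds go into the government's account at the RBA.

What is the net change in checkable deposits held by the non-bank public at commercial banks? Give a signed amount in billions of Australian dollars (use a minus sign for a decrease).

+$30 billion

Currency deposit $62 billion: non-bank counterparties' bank balances rise → +$62B.
Discount-window repayment $67 billion: the counterparty is a bank, so public deposits are unchanged → 0.
Government account inflow $32 billion: non-bank counterparties' bank balances fall → −$32B.
Net: 62 + 0 − 32 = +$30 billion.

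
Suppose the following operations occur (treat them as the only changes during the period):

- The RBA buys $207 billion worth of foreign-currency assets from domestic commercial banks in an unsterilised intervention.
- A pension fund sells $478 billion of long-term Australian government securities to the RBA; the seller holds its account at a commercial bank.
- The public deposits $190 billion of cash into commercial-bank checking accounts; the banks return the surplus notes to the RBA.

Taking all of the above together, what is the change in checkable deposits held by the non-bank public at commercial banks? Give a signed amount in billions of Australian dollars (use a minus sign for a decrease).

RBA balance sheet:
  Assets:      Securities +$478B, Foreign assets +$207B
  Liabilities: Bank reserves +$875B, Currency in circulation −$190B
Commercial banking system:
  Assets:      Reserves at CB +$875B, Foreign assets −$207B
  Liabilities: Checkable deposits +$668B
So the change in checkable deposits held by the non-bank public at commercial banks is +$668 billion.

+$668 billion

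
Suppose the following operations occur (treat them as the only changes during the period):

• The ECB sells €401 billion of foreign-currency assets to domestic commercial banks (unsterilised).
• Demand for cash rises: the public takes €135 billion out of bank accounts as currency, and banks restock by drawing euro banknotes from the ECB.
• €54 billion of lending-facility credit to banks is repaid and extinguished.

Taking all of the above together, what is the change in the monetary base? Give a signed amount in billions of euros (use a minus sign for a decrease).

-€455 billion

ECB balance sheet:
  Assets:      Loans to banks −€54B, Foreign assets −€401B
  Liabilities: Bank reserves −€590B, Currency in circulation +€135B
Commercial banking system:
  Assets:      Reserves at CB −€590B, Foreign assets +€401B
  Liabilities: Checkable deposits −€135B, Borrowings from CB −€54B
Monetary base = currency + reserves: +€135B + (−€590B) = -€455 billion.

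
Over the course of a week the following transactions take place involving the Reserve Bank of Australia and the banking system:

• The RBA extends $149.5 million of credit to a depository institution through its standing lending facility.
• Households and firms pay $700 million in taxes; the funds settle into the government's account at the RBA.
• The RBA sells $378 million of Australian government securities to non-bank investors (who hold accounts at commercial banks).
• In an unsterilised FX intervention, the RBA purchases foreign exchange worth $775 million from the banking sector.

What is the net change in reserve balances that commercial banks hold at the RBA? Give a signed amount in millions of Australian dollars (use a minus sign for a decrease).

-$153.5 million

Discount-window loan $149.5 million: the loan is credited to the bank's reserve account → +$149.5M.
Government account inflow $700 million: funds move from bank reserves into the government account → −$700M.
Asset sale (to non-banks) $378 million: the non-bank buyers' banks settle from reserves → −$378M.
FX purchase $775 million: the RBA pays by crediting reserve accounts → +$775M.
Net: 149.5 − 700 − 378 + 775 = -$153.5 million.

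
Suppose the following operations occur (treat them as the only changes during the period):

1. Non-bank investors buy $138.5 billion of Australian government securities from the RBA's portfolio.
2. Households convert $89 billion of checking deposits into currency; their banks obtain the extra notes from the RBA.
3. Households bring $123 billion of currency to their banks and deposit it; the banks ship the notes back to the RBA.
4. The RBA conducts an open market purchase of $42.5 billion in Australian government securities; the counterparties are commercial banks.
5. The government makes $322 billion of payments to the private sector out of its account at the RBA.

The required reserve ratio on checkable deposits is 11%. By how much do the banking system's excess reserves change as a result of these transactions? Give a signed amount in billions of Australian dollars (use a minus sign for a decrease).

+$236.075 billion

Asset sale (to non-banks) $138.5 billion: reserves −$138.5B, deposits −$138.5B.
Currency withdrawal $89 billion: reserves −$89B, deposits −$89B.
Currency deposit $123 billion: reserves +$123B, deposits +$123B.
OMO purchase (from banks) $42.5 billion: reserves +$42.5B, deposits 0.
Government spending $322 billion: reserves +$322B, deposits +$322B.
Totals: Δreserves = +$260B, Δdeposits = +$217.5B.
Δrequired reserves = 11% × +$217.5B = +$23.925B.
Δexcess reserves = Δreserves − Δrequired = +$260B − (+$23.925B) = +$236.075 billion.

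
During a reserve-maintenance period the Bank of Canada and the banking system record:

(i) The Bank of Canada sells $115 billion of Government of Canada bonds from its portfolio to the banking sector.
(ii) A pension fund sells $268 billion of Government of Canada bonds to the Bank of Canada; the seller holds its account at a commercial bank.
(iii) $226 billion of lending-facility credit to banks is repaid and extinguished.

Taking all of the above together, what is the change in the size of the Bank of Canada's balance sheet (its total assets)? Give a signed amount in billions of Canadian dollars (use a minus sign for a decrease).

-$73 billion

Bank of Canada balance sheet:
  Assets:      Securities +$153B, Loans to banks −$226B
  Liabilities: Bank reserves −$73B
Change in total Bank of Canada assets = -$73 billion.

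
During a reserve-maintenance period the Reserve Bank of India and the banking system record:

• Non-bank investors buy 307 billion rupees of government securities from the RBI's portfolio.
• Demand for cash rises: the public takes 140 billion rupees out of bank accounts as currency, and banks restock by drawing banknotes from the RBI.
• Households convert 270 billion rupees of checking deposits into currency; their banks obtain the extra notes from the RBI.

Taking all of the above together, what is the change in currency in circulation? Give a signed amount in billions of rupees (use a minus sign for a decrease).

+410 billion

RBI balance sheet:
  Assets:      Securities −307B
  Liabilities: Bank reserves −717B, Currency in circulation +410B
So the change in currency in circulation is +410 billion.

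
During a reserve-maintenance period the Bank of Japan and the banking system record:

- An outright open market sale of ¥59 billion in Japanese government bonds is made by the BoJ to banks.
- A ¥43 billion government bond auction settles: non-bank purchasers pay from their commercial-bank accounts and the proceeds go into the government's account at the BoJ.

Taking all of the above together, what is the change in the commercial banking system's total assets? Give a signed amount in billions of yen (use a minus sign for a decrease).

OMO sale (to banks) ¥59 billion: just an asset swap on bank balance sheets → 0.
Government account inflow ¥43 billion: bank balance sheets shrink → −¥43B.
Net: 0 − 43 = -¥43 billion.

-¥43 billion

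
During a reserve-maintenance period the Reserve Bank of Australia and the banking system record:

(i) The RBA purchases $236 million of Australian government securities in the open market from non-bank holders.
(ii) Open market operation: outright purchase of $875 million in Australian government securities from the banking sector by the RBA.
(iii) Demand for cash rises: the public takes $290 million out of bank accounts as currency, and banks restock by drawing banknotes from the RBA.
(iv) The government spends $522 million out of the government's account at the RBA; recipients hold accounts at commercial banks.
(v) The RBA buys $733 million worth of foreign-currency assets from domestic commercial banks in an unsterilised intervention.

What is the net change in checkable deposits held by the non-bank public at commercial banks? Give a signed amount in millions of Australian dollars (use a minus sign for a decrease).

+$468 million

Asset purchase (from non-banks) $236 million: non-bank counterparties' bank balances rise → +$236M.
OMO purchase (from banks) $875 million: the counterparty is a bank, so public deposits are unchanged → 0.
Currency withdrawal $290 million: non-bank counterparties' bank balances fall → −$290M.
Government spending $522 million: non-bank counterparties' bank balances rise → +$522M.
FX purchase $733 million: the counterparty is a bank, so public deposits are unchanged → 0.
Net: 236 + 0 − 290 + 522 + 0 = +$468 million.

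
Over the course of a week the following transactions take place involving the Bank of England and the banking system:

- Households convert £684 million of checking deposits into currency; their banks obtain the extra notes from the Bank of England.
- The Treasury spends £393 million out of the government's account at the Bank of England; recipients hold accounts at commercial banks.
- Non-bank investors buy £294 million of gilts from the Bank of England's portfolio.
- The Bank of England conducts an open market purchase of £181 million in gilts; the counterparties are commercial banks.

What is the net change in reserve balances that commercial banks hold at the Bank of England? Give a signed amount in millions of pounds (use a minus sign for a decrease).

Bank of England balance sheet:
  Assets:      Securities −£113M
  Liabilities: Bank reserves −£404M, Currency in circulation +£684M, Government deposits −£393M
So the change in reserve balances that commercial banks hold at the Bank of England is -£404 million.

-£404 million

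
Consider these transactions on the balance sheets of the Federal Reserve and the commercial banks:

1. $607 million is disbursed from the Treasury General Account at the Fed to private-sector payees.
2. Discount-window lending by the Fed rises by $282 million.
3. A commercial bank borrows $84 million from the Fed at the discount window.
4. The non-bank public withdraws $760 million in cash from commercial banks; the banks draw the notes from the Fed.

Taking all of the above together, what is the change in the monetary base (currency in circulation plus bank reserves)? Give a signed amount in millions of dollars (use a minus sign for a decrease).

+$973 million

Government spending $607 million: a non-base liability converts back to reserves → +$607M.
Discount-window loan $282 million: Fed balance sheet expands → +$282M.
Discount-window loan $84 million: Fed balance sheet expands → +$84M.
Currency withdrawal $760 million: just a shift between currency and reserves — both are base money → 0.
Net: 607 + 282 + 84 + 0 = +$973 million.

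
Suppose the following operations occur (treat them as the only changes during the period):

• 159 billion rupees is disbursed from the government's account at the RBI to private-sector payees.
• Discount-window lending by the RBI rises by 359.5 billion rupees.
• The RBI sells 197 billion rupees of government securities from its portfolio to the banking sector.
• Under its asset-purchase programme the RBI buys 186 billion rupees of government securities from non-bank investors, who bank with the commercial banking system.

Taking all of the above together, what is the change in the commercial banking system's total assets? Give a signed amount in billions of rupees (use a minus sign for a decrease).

RBI balance sheet:
  Assets:      Securities −11B, Loans to banks +359.5B
  Liabilities: Bank reserves +507.5B, Government deposits −159B
Commercial banking system:
  Assets:      Reserves at CB +507.5B, Securities +197B
  Liabilities: Checkable deposits +345B, Borrowings from CB +359.5B
Change in total bank assets = +704.5 billion.

+704.5 billion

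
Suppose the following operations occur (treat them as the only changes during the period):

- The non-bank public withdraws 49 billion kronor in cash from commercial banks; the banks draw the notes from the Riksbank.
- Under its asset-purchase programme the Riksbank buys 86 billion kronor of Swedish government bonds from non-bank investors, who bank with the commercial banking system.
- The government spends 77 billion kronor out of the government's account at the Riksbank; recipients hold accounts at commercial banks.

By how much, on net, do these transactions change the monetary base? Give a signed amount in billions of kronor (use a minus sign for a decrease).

+163 billion

Currency withdrawal 49 billion kronor: just a shift between currency and reserves — both are base money → 0.
Asset purchase (from non-banks) 86 billion kronor: Riksbank balance sheet expands → +86B.
Government spending 77 billion kronor: a non-base liability converts back to reserves → +77B.
Net: 0 + 86 + 77 = +163 billion.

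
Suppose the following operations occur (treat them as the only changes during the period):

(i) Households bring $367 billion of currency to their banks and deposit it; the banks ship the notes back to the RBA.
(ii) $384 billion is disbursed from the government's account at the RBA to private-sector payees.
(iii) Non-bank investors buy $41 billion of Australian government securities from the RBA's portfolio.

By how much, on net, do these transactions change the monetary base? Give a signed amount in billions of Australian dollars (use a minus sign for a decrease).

Currency deposit $367 billion: just a shift between currency and reserves — both are base money → 0.
Government spending $384 billion: a non-base liability converts back to reserves → +$384B.
Asset sale (to non-banks) $41 billion: RBA balance sheet contracts → −$41B.
Net: 0 + 384 − 41 = +$343 billion.

+$343 billion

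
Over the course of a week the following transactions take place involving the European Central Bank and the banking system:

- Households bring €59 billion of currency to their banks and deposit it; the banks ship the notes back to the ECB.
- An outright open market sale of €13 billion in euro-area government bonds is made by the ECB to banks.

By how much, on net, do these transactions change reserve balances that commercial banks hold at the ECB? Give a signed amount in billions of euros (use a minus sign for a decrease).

+€46 billion

ECB balance sheet:
  Assets:      Securities −€13B
  Liabilities: Bank reserves +€46B, Currency in circulation −€59B
Commercial banking system:
  Assets:      Reserves at CB +€46B, Securities +€13B
  Liabilities: Checkable deposits +€59B
So the change in reserve balances that commercial banks hold at the ECB is +€46 billion.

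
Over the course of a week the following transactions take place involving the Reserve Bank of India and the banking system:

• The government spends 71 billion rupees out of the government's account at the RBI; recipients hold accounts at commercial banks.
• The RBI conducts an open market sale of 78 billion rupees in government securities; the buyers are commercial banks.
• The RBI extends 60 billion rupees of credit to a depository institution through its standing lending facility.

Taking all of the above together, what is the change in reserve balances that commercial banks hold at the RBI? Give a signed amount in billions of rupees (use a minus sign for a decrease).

+53 billion

RBI balance sheet:
  Assets:      Securities −78B, Loans to banks +60B
  Liabilities: Bank reserves +53B, Government deposits −71B
So the change in reserve balances that commercial banks hold at the RBI is +53 billion.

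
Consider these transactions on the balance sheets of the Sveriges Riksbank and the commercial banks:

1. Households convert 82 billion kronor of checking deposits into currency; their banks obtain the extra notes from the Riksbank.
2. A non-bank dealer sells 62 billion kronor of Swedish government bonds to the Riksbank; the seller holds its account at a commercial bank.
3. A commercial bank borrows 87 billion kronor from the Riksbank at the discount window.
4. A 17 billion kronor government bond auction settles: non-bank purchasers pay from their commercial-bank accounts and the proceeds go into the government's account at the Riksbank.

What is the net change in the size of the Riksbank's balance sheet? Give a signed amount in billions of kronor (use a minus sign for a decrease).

+149 billion

Currency withdrawal 82 billion kronor: only the composition of liabilities changes → 0.
Asset purchase (from non-banks) 62 billion kronor: a Riksbank asset is acquired → +62B.
Discount-window loan 87 billion kronor: a Riksbank asset is acquired → +87B.
Government account inflow 17 billion kronor: only the composition of liabilities changes → 0.
Net: 0 + 62 + 87 + 0 = +149 billion.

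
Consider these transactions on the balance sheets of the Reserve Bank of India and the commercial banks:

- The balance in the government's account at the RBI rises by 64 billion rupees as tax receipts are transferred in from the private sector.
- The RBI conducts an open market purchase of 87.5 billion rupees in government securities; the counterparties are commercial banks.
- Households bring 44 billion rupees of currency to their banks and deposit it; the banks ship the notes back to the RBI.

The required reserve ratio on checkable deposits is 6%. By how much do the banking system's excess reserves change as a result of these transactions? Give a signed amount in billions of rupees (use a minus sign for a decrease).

Government account inflow 64 billion rupees: reserves −64B, deposits −64B.
OMO purchase (from banks) 87.5 billion rupees: reserves +87.5B, deposits 0.
Currency deposit 44 billion rupees: reserves +44B, deposits +44B.
Totals: Δreserves = +67.5B, Δdeposits = −20B.
Δrequired reserves = 6% × −20B = −1.2B.
Δexcess reserves = Δreserves − Δrequired = +67.5B − (−1.2B) = +68.7 billion.

+68.7 billion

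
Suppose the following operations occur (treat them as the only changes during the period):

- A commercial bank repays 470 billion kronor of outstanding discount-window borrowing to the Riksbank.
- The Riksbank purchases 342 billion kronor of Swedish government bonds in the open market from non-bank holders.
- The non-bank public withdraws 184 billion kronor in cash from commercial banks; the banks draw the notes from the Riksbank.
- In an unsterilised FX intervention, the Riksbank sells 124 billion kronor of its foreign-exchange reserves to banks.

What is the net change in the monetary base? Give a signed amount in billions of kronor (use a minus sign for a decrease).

Riksbank balance sheet:
  Assets:      Securities +342B, Loans to banks −470B, Foreign assets −124B
  Liabilities: Bank reserves −436B, Currency in circulation +184B
Monetary base = currency + reserves: +184B + (−436B) = -252 billion.

-252 billion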